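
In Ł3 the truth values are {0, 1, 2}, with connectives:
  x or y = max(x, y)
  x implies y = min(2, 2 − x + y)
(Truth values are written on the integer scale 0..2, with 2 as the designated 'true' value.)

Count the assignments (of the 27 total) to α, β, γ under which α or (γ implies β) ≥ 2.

value 2: 21 assignments (counts)
value 1: 5 assignments
value 0: 1 assignment
So 21 of the 27 assignments meet the threshold.

21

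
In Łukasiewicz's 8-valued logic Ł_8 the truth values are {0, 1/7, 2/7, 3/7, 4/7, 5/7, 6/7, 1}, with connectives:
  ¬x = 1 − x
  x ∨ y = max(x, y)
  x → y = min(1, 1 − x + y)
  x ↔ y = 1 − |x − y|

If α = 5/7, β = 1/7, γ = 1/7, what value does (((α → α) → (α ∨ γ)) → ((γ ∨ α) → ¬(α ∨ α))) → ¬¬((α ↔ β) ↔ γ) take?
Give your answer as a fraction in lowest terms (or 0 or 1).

α → α = 5/7 → 5/7 = 1
α ∨ γ = 5/7 ∨ 1/7 = 5/7
(α → α) → (α ∨ γ) = 1 → 5/7 = 5/7
γ ∨ α = 1/7 ∨ 5/7 = 5/7
α ∨ α = 5/7 ∨ 5/7 = 5/7
¬(α ∨ α) = ¬5/7 = 2/7
(γ ∨ α) → ¬(α ∨ α) = 5/7 → 2/7 = 4/7
((α → α) → (α ∨ γ)) → ((γ ∨ α) → ¬(α ∨ α)) = 5/7 → 4/7 = 6/7
α ↔ β = 5/7 ↔ 1/7 = 3/7
(α ↔ β) ↔ γ = 3/7 ↔ 1/7 = 5/7
¬((α ↔ β) ↔ γ) = ¬5/7 = 2/7
¬¬((α ↔ β) ↔ γ) = ¬2/7 = 5/7
(((α → α) → (α ∨ γ)) → ((γ ∨ α) → ¬(α ∨ α))) → ¬¬((α ↔ β) ↔ γ) = 6/7 → 5/7 = 6/7

6/7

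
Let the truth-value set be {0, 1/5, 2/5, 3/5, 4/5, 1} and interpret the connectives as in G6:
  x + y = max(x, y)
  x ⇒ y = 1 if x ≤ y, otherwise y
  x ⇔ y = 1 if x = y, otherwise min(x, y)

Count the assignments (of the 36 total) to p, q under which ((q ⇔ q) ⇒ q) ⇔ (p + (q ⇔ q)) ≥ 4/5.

12

value 1: 6 assignments (counts)
value 4/5: 6 assignments (counts)
value 3/5: 6 assignments
value 2/5: 6 assignments
value 1/5: 6 assignments
value 0: 6 assignments
So 12 of the 36 assignments meet the threshold.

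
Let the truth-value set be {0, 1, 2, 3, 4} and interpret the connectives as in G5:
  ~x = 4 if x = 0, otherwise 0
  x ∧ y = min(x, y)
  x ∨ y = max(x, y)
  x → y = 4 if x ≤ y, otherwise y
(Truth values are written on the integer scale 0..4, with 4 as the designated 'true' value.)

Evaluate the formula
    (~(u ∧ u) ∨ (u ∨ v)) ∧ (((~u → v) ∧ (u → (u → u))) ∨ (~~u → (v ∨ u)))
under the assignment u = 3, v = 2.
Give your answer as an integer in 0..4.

3

u ∧ u = 3 ∧ 3 = 3
~(u ∧ u) = ~3 = 0
u ∨ v = 3 ∨ 2 = 3
~(u ∧ u) ∨ (u ∨ v) = 0 ∨ 3 = 3
~u = ~3 = 0
~u → v = 0 → 2 = 4
u → u = 3 → 3 = 4
u → (u → u) = 3 → 4 = 4
(~u → v) ∧ (u → (u → u)) = 4 ∧ 4 = 4
~u = ~3 = 0
~~u = ~0 = 4
v ∨ u = 2 ∨ 3 = 3
~~u → (v ∨ u) = 4 → 3 = 3
((~u → v) ∧ (u → (u → u))) ∨ (~~u → (v ∨ u)) = 4 ∨ 3 = 4
(~(u ∧ u) ∨ (u ∨ v)) ∧ (((~u → v) ∧ (u → (u → u))) ∨ (~~u → (v ∨ u))) = 3 ∧ 4 = 3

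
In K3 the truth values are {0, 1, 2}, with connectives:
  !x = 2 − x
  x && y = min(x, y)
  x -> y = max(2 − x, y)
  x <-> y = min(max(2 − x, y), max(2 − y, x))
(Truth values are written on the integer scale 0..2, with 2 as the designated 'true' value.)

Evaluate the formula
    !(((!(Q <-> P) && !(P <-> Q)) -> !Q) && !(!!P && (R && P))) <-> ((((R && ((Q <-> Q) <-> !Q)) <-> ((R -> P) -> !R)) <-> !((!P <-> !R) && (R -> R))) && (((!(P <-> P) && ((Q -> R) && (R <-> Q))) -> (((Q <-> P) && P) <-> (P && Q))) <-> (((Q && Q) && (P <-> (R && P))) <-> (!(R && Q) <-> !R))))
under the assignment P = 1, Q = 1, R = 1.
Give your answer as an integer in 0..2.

1

Q <-> P = 1 <-> 1 = 1
!(Q <-> P) = !1 = 1
P <-> Q = 1 <-> 1 = 1
!(P <-> Q) = !1 = 1
!(Q <-> P) && !(P <-> Q) = 1 && 1 = 1
!Q = !1 = 1
(!(Q <-> P) && !(P <-> Q)) -> !Q = 1 -> 1 = 1
!P = !1 = 1
!!P = !1 = 1
R && P = 1 && 1 = 1
!!P && (R && P) = 1 && 1 = 1
!(!!P && (R && P)) = !1 = 1
((!(Q <-> P) && !(P <-> Q)) -> !Q) && !(!!P && (R && P)) = 1 && 1 = 1
!(((!(Q <-> P) && !(P <-> Q)) -> !Q) && !(!!P && (R && P))) = !1 = 1
Q <-> Q = 1 <-> 1 = 1
!Q = !1 = 1
(Q <-> Q) <-> !Q = 1 <-> 1 = 1
R && ((Q <-> Q) <-> !Q) = 1 && 1 = 1
R -> P = 1 -> 1 = 1
!R = !1 = 1
(R -> P) -> !R = 1 -> 1 = 1
(R && ((Q <-> Q) <-> !Q)) <-> ((R -> P) -> !R) = 1 <-> 1 = 1
!P = !1 = 1
!R = !1 = 1
!P <-> !R = 1 <-> 1 = 1
R -> R = 1 -> 1 = 1
(!P <-> !R) && (R -> R) = 1 && 1 = 1
!((!P <-> !R) && (R -> R)) = !1 = 1
((R && ((Q <-> Q) <-> !Q)) <-> ((R -> P) -> !R)) <-> !((!P <-> !R) && (R -> R)) = 1 <-> 1 = 1
P <-> P = 1 <-> 1 = 1
!(P <-> P) = !1 = 1
Q -> R = 1 -> 1 = 1
R <-> Q = 1 <-> 1 = 1
(Q -> R) && (R <-> Q) = 1 && 1 = 1
!(P <-> P) && ((Q -> R) && (R <-> Q)) = 1 && 1 = 1
Q <-> P = 1 <-> 1 = 1
(Q <-> P) && P = 1 && 1 = 1
P && Q = 1 && 1 = 1
((Q <-> P) && P) <-> (P && Q) = 1 <-> 1 = 1
(!(P <-> P) && ((Q -> R) && (R <-> Q))) -> (((Q <-> P) && P) <-> (P && Q)) = 1 -> 1 = 1
Q && Q = 1 && 1 = 1
R && P = 1 && 1 = 1
P <-> (R && P) = 1 <-> 1 = 1
(Q && Q) && (P <-> (R && P)) = 1 && 1 = 1
R && Q = 1 && 1 = 1
!(R && Q) = !1 = 1
!R = !1 = 1
!(R && Q) <-> !R = 1 <-> 1 = 1
((Q && Q) && (P <-> (R && P))) <-> (!(R && Q) <-> !R) = 1 <-> 1 = 1
((!(P <-> P) && ((Q -> R) && (R <-> Q))) -> (((Q <-> P) && P) <-> (P && Q))) <-> (((Q && Q) && (P <-> (R && P))) <-> (!(R && Q) <-> !R)) = 1 <-> 1 = 1
(((R && ((Q <-> Q) <-> !Q)) <-> ((R -> P) -> !R)) <-> !((!P <-> !R) && (R -> R))) && (((!(P <-> P) && ((Q -> R) && (R <-> Q))) -> (((Q <-> P) && P) <-> (P && Q))) <-> (((Q && Q) && (P <-> (R && P))) <-> (!(R && Q) <-> !R))) = 1 && 1 = 1
!(((!(Q <-> P) && !(P <-> Q)) -> !Q) && !(!!P && (R && P))) <-> ((((R && ((Q <-> Q) <-> !Q)) <-> ((R -> P) -> !R)) <-> !((!P <-> !R) && (R -> R))) && (((!(P <-> P) && ((Q -> R) && (R <-> Q))) -> (((Q <-> P) && P) <-> (P && Q))) <-> (((Q && Q) && (P <-> (R && P))) <-> (!(R && Q) <-> !R)))) = 1 <-> 1 = 1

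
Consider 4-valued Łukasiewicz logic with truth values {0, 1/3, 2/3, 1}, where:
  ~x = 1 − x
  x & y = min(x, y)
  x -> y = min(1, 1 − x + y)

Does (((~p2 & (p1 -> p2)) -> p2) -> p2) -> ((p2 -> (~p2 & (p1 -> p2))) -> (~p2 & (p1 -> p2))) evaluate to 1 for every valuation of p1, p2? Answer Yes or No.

p1 = 0, p2 = 0 ↦ 1
p1 = 0, p2 = 1/3 ↦ 1
p1 = 0, p2 = 2/3 ↦ 1
p1 = 0, p2 = 1 ↦ 1
p1 = 1/3, p2 = 0 ↦ 1
p1 = 1/3, p2 = 1/3 ↦ 1
p1 = 1/3, p2 = 2/3 ↦ 1
p1 = 1/3, p2 = 1 ↦ 1
p1 = 2/3, p2 = 0 ↦ 1
p1 = 2/3, p2 = 1/3 ↦ 1
p1 = 2/3, p2 = 2/3 ↦ 1
p1 = 2/3, p2 = 1 ↦ 1
p1 = 1, p2 = 0 ↦ 1
p1 = 1, p2 = 1/3 ↦ 1
p1 = 1, p2 = 2/3 ↦ 1
p1 = 1, p2 = 1 ↦ 1
Every assignment gives a value ≥ 1.

Yes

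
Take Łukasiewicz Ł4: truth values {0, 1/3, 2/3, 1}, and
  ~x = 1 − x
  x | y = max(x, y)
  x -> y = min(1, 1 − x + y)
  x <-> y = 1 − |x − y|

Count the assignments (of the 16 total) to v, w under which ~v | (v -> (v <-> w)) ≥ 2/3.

14

v = 0, w = 0 ↦ 1  ≥
v = 0, w = 1/3 ↦ 1  ≥
v = 0, w = 2/3 ↦ 1  ≥
v = 0, w = 1 ↦ 1  ≥
v = 1/3, w = 0 ↦ 1  ≥
v = 1/3, w = 1/3 ↦ 1  ≥
v = 1/3, w = 2/3 ↦ 1  ≥
v = 1/3, w = 1 ↦ 1  ≥
v = 2/3, w = 0 ↦ 2/3  ≥
v = 2/3, w = 1/3 ↦ 1  ≥
v = 2/3, w = 2/3 ↦ 1  ≥
v = 2/3, w = 1 ↦ 1  ≥
v = 1, w = 0 ↦ 0  <
v = 1, w = 1/3 ↦ 1/3  <
v = 1, w = 2/3 ↦ 2/3  ≥
v = 1, w = 1 ↦ 1  ≥
So 14 of the 16 assignments meet the threshold.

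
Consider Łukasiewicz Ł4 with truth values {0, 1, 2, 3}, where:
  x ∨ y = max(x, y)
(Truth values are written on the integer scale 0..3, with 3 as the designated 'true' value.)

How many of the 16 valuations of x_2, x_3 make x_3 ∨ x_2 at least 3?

x_2 = 0, x_3 = 0 ↦ 0  <
x_2 = 0, x_3 = 1 ↦ 1  <
x_2 = 0, x_3 = 2 ↦ 2  <
x_2 = 0, x_3 = 3 ↦ 3  ≥
x_2 = 1, x_3 = 0 ↦ 1  <
x_2 = 1, x_3 = 1 ↦ 1  <
x_2 = 1, x_3 = 2 ↦ 2  <
x_2 = 1, x_3 = 3 ↦ 3  ≥
x_2 = 2, x_3 = 0 ↦ 2  <
x_2 = 2, x_3 = 1 ↦ 2  <
x_2 = 2, x_3 = 2 ↦ 2  <
x_2 = 2, x_3 = 3 ↦ 3  ≥
x_2 = 3, x_3 = 0 ↦ 3  ≥
x_2 = 3, x_3 = 1 ↦ 3  ≥
x_2 = 3, x_3 = 2 ↦ 3  ≥
x_2 = 3, x_3 = 3 ↦ 3  ≥
So 7 of the 16 assignments meet the threshold.

7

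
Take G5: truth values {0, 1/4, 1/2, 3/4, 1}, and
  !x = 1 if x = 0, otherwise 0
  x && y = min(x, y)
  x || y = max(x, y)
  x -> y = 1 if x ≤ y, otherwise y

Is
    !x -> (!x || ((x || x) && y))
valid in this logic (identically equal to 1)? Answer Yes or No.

Yes

At x = 3/4, y = 1/4, for instance:
!x = !3/4 = 0
x || x = 3/4 || 3/4 = 3/4
(x || x) && y = 3/4 && 1/4 = 1/4
!x || ((x || x) && y) = 0 || 1/4 = 1/4
!x -> (!x || ((x || x) && y)) = 0 -> 1/4 = 1
and checking the remaining 24 assignments likewise gives ≥ 1 in every case.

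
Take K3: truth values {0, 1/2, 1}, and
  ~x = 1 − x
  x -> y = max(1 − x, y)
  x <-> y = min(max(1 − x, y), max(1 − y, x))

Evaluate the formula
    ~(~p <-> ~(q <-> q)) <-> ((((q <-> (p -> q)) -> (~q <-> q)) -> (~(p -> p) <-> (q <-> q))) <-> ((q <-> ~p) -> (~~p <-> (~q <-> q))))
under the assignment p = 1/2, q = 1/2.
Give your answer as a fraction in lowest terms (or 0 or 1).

1/2

~p = ~1/2 = 1/2
q <-> q = 1/2 <-> 1/2 = 1/2
~(q <-> q) = ~1/2 = 1/2
~p <-> ~(q <-> q) = 1/2 <-> 1/2 = 1/2
~(~p <-> ~(q <-> q)) = ~1/2 = 1/2
p -> q = 1/2 -> 1/2 = 1/2
q <-> (p -> q) = 1/2 <-> 1/2 = 1/2
~q = ~1/2 = 1/2
~q <-> q = 1/2 <-> 1/2 = 1/2
(q <-> (p -> q)) -> (~q <-> q) = 1/2 -> 1/2 = 1/2
p -> p = 1/2 -> 1/2 = 1/2
~(p -> p) = ~1/2 = 1/2
q <-> q = 1/2 <-> 1/2 = 1/2
~(p -> p) <-> (q <-> q) = 1/2 <-> 1/2 = 1/2
((q <-> (p -> q)) -> (~q <-> q)) -> (~(p -> p) <-> (q <-> q)) = 1/2 -> 1/2 = 1/2
~p = ~1/2 = 1/2
q <-> ~p = 1/2 <-> 1/2 = 1/2
~p = ~1/2 = 1/2
~~p = ~1/2 = 1/2
~q = ~1/2 = 1/2
~q <-> q = 1/2 <-> 1/2 = 1/2
~~p <-> (~q <-> q) = 1/2 <-> 1/2 = 1/2
(q <-> ~p) -> (~~p <-> (~q <-> q)) = 1/2 -> 1/2 = 1/2
(((q <-> (p -> q)) -> (~q <-> q)) -> (~(p -> p) <-> (q <-> q))) <-> ((q <-> ~p) -> (~~p <-> (~q <-> q))) = 1/2 <-> 1/2 = 1/2
~(~p <-> ~(q <-> q)) <-> ((((q <-> (p -> q)) -> (~q <-> q)) -> (~(p -> p) <-> (q <-> q))) <-> ((q <-> ~p) -> (~~p <-> (~q <-> q)))) = 1/2 <-> 1/2 = 1/2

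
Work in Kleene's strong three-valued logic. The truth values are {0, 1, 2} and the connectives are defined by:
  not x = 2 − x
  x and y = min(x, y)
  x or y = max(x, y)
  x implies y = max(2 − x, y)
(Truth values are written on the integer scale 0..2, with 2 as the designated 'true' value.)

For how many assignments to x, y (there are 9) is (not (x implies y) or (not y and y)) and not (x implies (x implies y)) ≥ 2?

x = 0, y = 0 ↦ 0  <
x = 0, y = 1 ↦ 0  <
x = 0, y = 2 ↦ 0  <
x = 1, y = 0 ↦ 1  <
x = 1, y = 1 ↦ 1  <
x = 1, y = 2 ↦ 0  <
x = 2, y = 0 ↦ 2  ≥
x = 2, y = 1 ↦ 1  <
x = 2, y = 2 ↦ 0  <
So 1 of the 9 assignments meets the threshold.

1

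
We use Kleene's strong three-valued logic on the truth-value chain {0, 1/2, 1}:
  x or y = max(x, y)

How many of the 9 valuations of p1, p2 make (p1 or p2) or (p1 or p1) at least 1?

5

p1 = 0, p2 = 0 ↦ 0  <
p1 = 0, p2 = 1/2 ↦ 1/2  <
p1 = 0, p2 = 1 ↦ 1  ≥
p1 = 1/2, p2 = 0 ↦ 1/2  <
p1 = 1/2, p2 = 1/2 ↦ 1/2  <
p1 = 1/2, p2 = 1 ↦ 1  ≥
p1 = 1, p2 = 0 ↦ 1  ≥
p1 = 1, p2 = 1/2 ↦ 1  ≥
p1 = 1, p2 = 1 ↦ 1  ≥
So 5 of the 9 assignments meet the threshold.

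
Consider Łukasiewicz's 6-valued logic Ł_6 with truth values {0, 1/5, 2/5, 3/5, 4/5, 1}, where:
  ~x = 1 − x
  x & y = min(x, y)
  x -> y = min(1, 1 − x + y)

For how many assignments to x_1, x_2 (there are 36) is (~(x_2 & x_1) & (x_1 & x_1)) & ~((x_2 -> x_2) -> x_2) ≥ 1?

value 1: 1 assignment (counts)
value 4/5: 3 assignments
value 3/5: 5 assignments
value 2/5: 7 assignments
value 1/5: 9 assignments
value 0: 11 assignments
So 1 of the 36 assignments meets the threshold.

1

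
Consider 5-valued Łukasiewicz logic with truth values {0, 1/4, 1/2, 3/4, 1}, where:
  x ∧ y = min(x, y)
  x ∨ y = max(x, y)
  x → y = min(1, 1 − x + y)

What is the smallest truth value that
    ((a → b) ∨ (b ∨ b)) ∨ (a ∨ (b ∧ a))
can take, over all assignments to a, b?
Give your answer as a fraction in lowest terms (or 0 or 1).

Take a = 1/2, b = 0:
a → b = 1/2 → 0 = 1/2
b ∨ b = 0 ∨ 0 = 0
(a → b) ∨ (b ∨ b) = 1/2 ∨ 0 = 1/2
b ∧ a = 0 ∧ 1/2 = 0
a ∨ (b ∧ a) = 1/2 ∨ 0 = 1/2
((a → b) ∨ (b ∨ b)) ∨ (a ∨ (b ∧ a)) = 1/2 ∨ 1/2 = 1/2
No assignment yields a value below 1/2, so this is the minimum.

1/2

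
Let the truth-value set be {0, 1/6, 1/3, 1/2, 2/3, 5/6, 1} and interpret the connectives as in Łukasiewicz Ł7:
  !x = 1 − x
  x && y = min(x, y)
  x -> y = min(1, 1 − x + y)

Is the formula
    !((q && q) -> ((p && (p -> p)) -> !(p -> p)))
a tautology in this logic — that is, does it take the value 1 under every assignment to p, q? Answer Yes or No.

Counterexample: take p = 0, q = 0.
q && q = 0 && 0 = 0
p -> p = 0 -> 0 = 1
p && (p -> p) = 0 && 1 = 0
p -> p = 0 -> 0 = 1
!(p -> p) = !1 = 0
(p && (p -> p)) -> !(p -> p) = 0 -> 0 = 1
(q && q) -> ((p && (p -> p)) -> !(p -> p)) = 0 -> 1 = 1
!((q && q) -> ((p && (p -> p)) -> !(p -> p))) = !1 = 0
This gives 0 ≠ 1.

No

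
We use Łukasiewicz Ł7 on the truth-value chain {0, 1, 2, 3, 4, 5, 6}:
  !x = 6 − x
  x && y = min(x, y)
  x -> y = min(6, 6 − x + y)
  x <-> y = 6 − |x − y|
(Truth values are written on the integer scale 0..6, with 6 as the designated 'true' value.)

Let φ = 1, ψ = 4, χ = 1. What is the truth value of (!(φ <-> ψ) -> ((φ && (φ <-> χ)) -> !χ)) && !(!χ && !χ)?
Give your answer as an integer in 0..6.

φ <-> ψ = 1 <-> 4 = 3
!(φ <-> ψ) = !3 = 3
φ <-> χ = 1 <-> 1 = 6
φ && (φ <-> χ) = 1 && 6 = 1
!χ = !1 = 5
(φ && (φ <-> χ)) -> !χ = 1 -> 5 = 6
!(φ <-> ψ) -> ((φ && (φ <-> χ)) -> !χ) = 3 -> 6 = 6
!χ = !1 = 5
!χ = !1 = 5
!χ && !χ = 5 && 5 = 5
!(!χ && !χ) = !5 = 1
(!(φ <-> ψ) -> ((φ && (φ <-> χ)) -> !χ)) && !(!χ && !χ) = 6 && 1 = 1

1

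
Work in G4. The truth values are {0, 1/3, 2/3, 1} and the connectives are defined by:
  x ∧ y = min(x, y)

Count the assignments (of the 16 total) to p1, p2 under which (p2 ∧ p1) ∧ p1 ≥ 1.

1

p1 = 0, p2 = 0 ↦ 0  <
p1 = 0, p2 = 1/3 ↦ 0  <
p1 = 0, p2 = 2/3 ↦ 0  <
p1 = 0, p2 = 1 ↦ 0  <
p1 = 1/3, p2 = 0 ↦ 0  <
p1 = 1/3, p2 = 1/3 ↦ 1/3  <
p1 = 1/3, p2 = 2/3 ↦ 1/3  <
p1 = 1/3, p2 = 1 ↦ 1/3  <
p1 = 2/3, p2 = 0 ↦ 0  <
p1 = 2/3, p2 = 1/3 ↦ 1/3  <
p1 = 2/3, p2 = 2/3 ↦ 2/3  <
p1 = 2/3, p2 = 1 ↦ 2/3  <
p1 = 1, p2 = 0 ↦ 0  <
p1 = 1, p2 = 1/3 ↦ 1/3  <
p1 = 1, p2 = 2/3 ↦ 2/3  <
p1 = 1, p2 = 1 ↦ 1  ≥
So 1 of the 16 assignments meets the threshold.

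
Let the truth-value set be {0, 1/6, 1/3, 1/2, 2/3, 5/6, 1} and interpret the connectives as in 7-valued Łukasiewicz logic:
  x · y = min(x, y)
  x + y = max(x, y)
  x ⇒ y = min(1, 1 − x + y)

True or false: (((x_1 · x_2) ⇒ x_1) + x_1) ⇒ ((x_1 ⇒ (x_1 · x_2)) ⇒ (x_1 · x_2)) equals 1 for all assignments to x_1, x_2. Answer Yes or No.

No

Counterexample: take x_1 = 0, x_2 = 0.
x_1 · x_2 = 0 · 0 = 0
(x_1 · x_2) ⇒ x_1 = 0 ⇒ 0 = 1
((x_1 · x_2) ⇒ x_1) + x_1 = 1 + 0 = 1
x_1 · x_2 = 0 · 0 = 0
x_1 ⇒ (x_1 · x_2) = 0 ⇒ 0 = 1
x_1 · x_2 = 0 · 0 = 0
(x_1 ⇒ (x_1 · x_2)) ⇒ (x_1 · x_2) = 1 ⇒ 0 = 0
(((x_1 · x_2) ⇒ x_1) + x_1) ⇒ ((x_1 ⇒ (x_1 · x_2)) ⇒ (x_1 · x_2)) = 1 ⇒ 0 = 0
This gives 0 ≠ 1.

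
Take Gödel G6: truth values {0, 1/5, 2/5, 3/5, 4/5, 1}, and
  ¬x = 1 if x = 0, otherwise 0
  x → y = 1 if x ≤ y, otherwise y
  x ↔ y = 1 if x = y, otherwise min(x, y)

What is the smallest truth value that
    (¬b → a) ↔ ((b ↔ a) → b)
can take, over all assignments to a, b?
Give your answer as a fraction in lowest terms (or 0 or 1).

Take a = 1/5, b = 0:
¬b = ¬0 = 1
¬b → a = 1 → 1/5 = 1/5
b ↔ a = 0 ↔ 1/5 = 0
(b ↔ a) → b = 0 → 0 = 1
(¬b → a) ↔ ((b ↔ a) → b) = 1/5 ↔ 1 = 1/5
No assignment yields a value below 1/5, so this is the minimum.

1/5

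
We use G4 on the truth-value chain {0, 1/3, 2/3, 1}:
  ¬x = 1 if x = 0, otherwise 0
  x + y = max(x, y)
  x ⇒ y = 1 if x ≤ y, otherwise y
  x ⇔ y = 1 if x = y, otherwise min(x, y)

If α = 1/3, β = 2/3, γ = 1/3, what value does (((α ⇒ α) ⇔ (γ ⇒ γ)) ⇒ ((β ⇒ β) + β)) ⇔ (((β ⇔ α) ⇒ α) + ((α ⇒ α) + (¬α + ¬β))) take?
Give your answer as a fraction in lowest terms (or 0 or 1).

α ⇒ α = 1/3 ⇒ 1/3 = 1
γ ⇒ γ = 1/3 ⇒ 1/3 = 1
(α ⇒ α) ⇔ (γ ⇒ γ) = 1 ⇔ 1 = 1
β ⇒ β = 2/3 ⇒ 2/3 = 1
(β ⇒ β) + β = 1 + 2/3 = 1
((α ⇒ α) ⇔ (γ ⇒ γ)) ⇒ ((β ⇒ β) + β) = 1 ⇒ 1 = 1
β ⇔ α = 2/3 ⇔ 1/3 = 1/3
(β ⇔ α) ⇒ α = 1/3 ⇒ 1/3 = 1
α ⇒ α = 1/3 ⇒ 1/3 = 1
¬α = ¬1/3 = 0
¬β = ¬2/3 = 0
¬α + ¬β = 0 + 0 = 0
(α ⇒ α) + (¬α + ¬β) = 1 + 0 = 1
((β ⇔ α) ⇒ α) + ((α ⇒ α) + (¬α + ¬β)) = 1 + 1 = 1
(((α ⇒ α) ⇔ (γ ⇒ γ)) ⇒ ((β ⇒ β) + β)) ⇔ (((β ⇔ α) ⇒ α) + ((α ⇒ α) + (¬α + ¬β))) = 1 ⇔ 1 = 1

1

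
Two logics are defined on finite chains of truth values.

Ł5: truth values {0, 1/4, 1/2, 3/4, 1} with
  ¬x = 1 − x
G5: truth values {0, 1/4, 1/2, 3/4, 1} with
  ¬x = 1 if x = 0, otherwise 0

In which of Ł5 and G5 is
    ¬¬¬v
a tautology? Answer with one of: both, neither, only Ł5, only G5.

In Ł5: at v = 1/4 the value is 3/4 — not a tautology.
In G5: at v = 1/4 the value is 0 — not a tautology.

neither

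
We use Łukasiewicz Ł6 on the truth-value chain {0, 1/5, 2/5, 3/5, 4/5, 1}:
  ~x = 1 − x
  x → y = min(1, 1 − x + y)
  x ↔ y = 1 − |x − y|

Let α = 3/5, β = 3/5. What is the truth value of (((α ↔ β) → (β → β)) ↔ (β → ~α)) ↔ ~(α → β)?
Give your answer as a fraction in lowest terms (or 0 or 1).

1/5

α ↔ β = 3/5 ↔ 3/5 = 1
β → β = 3/5 → 3/5 = 1
(α ↔ β) → (β → β) = 1 → 1 = 1
~α = ~3/5 = 2/5
β → ~α = 3/5 → 2/5 = 4/5
((α ↔ β) → (β → β)) ↔ (β → ~α) = 1 ↔ 4/5 = 4/5
α → β = 3/5 → 3/5 = 1
~(α → β) = ~1 = 0
(((α ↔ β) → (β → β)) ↔ (β → ~α)) ↔ ~(α → β) = 4/5 ↔ 0 = 1/5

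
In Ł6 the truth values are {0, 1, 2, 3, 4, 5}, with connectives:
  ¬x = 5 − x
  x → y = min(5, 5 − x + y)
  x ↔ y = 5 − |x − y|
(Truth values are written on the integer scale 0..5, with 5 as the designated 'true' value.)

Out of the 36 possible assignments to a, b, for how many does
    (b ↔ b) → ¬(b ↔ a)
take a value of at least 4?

value 5: 2 assignments (counts)
value 4: 4 assignments (counts)
value 3: 6 assignments
value 2: 8 assignments
value 1: 10 assignments
value 0: 6 assignments
So 6 of the 36 assignments meet the threshold.

6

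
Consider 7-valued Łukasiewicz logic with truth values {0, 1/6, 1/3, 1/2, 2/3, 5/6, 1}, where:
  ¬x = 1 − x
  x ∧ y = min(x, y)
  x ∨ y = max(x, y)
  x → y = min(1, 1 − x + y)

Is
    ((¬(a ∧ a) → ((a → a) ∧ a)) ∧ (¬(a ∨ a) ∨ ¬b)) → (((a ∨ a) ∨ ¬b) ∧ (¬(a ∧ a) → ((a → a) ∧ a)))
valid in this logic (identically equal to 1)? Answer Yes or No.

No

Counterexample: take a = 1/6, b = 5/6.
a ∧ a = 1/6 ∧ 1/6 = 1/6
¬(a ∧ a) = ¬1/6 = 5/6
a → a = 1/6 → 1/6 = 1
(a → a) ∧ a = 1 ∧ 1/6 = 1/6
¬(a ∧ a) → ((a → a) ∧ a) = 5/6 → 1/6 = 1/3
a ∨ a = 1/6 ∨ 1/6 = 1/6
¬(a ∨ a) = ¬1/6 = 5/6
¬b = ¬5/6 = 1/6
¬(a ∨ a) ∨ ¬b = 5/6 ∨ 1/6 = 5/6
(¬(a ∧ a) → ((a → a) ∧ a)) ∧ (¬(a ∨ a) ∨ ¬b) = 1/3 ∧ 5/6 = 1/3
a ∨ a = 1/6 ∨ 1/6 = 1/6
¬b = ¬5/6 = 1/6
(a ∨ a) ∨ ¬b = 1/6 ∨ 1/6 = 1/6
a ∧ a = 1/6 ∧ 1/6 = 1/6
¬(a ∧ a) = ¬1/6 = 5/6
a → a = 1/6 → 1/6 = 1
(a → a) ∧ a = 1 ∧ 1/6 = 1/6
¬(a ∧ a) → ((a → a) ∧ a) = 5/6 → 1/6 = 1/3
((a ∨ a) ∨ ¬b) ∧ (¬(a ∧ a) → ((a → a) ∧ a)) = 1/6 ∧ 1/3 = 1/6
((¬(a ∧ a) → ((a → a) ∧ a)) ∧ (¬(a ∨ a) ∨ ¬b)) → (((a ∨ a) ∨ ¬b) ∧ (¬(a ∧ a) → ((a → a) ∧ a))) = 1/3 → 1/6 = 5/6
This gives 5/6 ≠ 1.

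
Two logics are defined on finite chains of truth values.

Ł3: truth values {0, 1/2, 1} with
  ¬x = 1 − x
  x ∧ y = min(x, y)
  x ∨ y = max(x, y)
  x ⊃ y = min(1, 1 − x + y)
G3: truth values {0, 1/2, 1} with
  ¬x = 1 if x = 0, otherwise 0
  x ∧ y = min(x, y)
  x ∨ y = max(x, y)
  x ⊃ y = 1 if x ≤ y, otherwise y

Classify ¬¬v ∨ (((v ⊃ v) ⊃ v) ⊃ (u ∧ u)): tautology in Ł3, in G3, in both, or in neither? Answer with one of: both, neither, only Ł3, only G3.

In Ł3: at u = 0, v = 1/2 the value is 1/2 — not a tautology.
In G3: every assignment gives 1 — tautology.

only G3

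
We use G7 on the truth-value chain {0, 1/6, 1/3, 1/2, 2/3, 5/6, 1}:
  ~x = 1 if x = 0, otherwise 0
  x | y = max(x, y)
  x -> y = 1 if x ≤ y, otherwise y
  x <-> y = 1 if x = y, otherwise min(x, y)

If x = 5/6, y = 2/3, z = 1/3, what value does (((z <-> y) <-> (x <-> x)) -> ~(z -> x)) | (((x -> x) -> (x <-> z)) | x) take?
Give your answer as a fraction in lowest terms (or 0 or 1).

5/6

z <-> y = 1/3 <-> 2/3 = 1/3
x <-> x = 5/6 <-> 5/6 = 1
(z <-> y) <-> (x <-> x) = 1/3 <-> 1 = 1/3
z -> x = 1/3 -> 5/6 = 1
~(z -> x) = ~1 = 0
((z <-> y) <-> (x <-> x)) -> ~(z -> x) = 1/3 -> 0 = 0
x -> x = 5/6 -> 5/6 = 1
x <-> z = 5/6 <-> 1/3 = 1/3
(x -> x) -> (x <-> z) = 1 -> 1/3 = 1/3
((x -> x) -> (x <-> z)) | x = 1/3 | 5/6 = 5/6
(((z <-> y) <-> (x <-> x)) -> ~(z -> x)) | (((x -> x) -> (x <-> z)) | x) = 0 | 5/6 = 5/6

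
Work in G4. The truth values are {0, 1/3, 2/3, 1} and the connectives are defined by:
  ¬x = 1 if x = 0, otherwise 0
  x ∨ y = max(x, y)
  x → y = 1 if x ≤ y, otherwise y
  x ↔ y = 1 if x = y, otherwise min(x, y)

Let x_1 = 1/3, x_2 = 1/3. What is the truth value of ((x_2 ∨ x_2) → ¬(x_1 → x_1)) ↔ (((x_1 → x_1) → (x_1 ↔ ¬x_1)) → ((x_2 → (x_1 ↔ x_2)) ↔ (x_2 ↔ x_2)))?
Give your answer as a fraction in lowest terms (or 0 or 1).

x_2 ∨ x_2 = 1/3 ∨ 1/3 = 1/3
x_1 → x_1 = 1/3 → 1/3 = 1
¬(x_1 → x_1) = ¬1 = 0
(x_2 ∨ x_2) → ¬(x_1 → x_1) = 1/3 → 0 = 0
x_1 → x_1 = 1/3 → 1/3 = 1
¬x_1 = ¬1/3 = 0
x_1 ↔ ¬x_1 = 1/3 ↔ 0 = 0
(x_1 → x_1) → (x_1 ↔ ¬x_1) = 1 → 0 = 0
x_1 ↔ x_2 = 1/3 ↔ 1/3 = 1
x_2 → (x_1 ↔ x_2) = 1/3 → 1 = 1
x_2 ↔ x_2 = 1/3 ↔ 1/3 = 1
(x_2 → (x_1 ↔ x_2)) ↔ (x_2 ↔ x_2) = 1 ↔ 1 = 1
((x_1 → x_1) → (x_1 ↔ ¬x_1)) → ((x_2 → (x_1 ↔ x_2)) ↔ (x_2 ↔ x_2)) = 0 → 1 = 1
((x_2 ∨ x_2) → ¬(x_1 → x_1)) ↔ (((x_1 → x_1) → (x_1 ↔ ¬x_1)) → ((x_2 → (x_1 ↔ x_2)) ↔ (x_2 ↔ x_2))) = 0 ↔ 1 = 0

0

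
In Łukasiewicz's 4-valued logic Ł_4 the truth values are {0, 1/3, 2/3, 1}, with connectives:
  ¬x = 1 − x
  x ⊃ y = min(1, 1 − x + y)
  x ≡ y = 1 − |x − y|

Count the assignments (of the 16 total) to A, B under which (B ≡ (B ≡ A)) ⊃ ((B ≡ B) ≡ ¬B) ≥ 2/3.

12

A = 0, B = 0 ↦ 1  ≥
A = 0, B = 1/3 ↦ 1  ≥
A = 0, B = 2/3 ↦ 2/3  ≥
A = 0, B = 1 ↦ 1  ≥
A = 1/3, B = 0 ↦ 1  ≥
A = 1/3, B = 1/3 ↦ 1  ≥
A = 1/3, B = 2/3 ↦ 1/3  <
A = 1/3, B = 1 ↦ 2/3  ≥
A = 2/3, B = 0 ↦ 1  ≥
A = 2/3, B = 1/3 ↦ 1  ≥
A = 2/3, B = 2/3 ↦ 2/3  ≥
A = 2/3, B = 1 ↦ 1/3  <
A = 1, B = 0 ↦ 1  ≥
A = 1, B = 1/3 ↦ 2/3  ≥
A = 1, B = 2/3 ↦ 1/3  <
A = 1, B = 1 ↦ 0  <
So 12 of the 16 assignments meet the threshold.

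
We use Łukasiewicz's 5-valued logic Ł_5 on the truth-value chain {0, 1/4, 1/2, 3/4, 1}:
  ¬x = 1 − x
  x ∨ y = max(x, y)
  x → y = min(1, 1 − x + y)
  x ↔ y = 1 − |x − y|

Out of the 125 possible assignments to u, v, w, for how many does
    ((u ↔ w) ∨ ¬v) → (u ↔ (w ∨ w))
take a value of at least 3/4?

105

value 1: 85 assignments (counts)
value 3/4: 20 assignments (counts)
value 1/2: 12 assignments
value 1/4: 6 assignments
value 0: 2 assignments
So 105 of the 125 assignments meet the threshold.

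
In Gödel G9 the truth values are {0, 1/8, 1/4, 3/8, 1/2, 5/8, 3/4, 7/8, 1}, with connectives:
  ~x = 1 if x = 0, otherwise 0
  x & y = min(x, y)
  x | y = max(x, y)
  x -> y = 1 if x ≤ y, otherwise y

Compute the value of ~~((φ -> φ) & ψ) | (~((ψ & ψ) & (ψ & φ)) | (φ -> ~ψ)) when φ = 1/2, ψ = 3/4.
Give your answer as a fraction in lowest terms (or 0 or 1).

φ -> φ = 1/2 -> 1/2 = 1
(φ -> φ) & ψ = 1 & 3/4 = 3/4
~((φ -> φ) & ψ) = ~3/4 = 0
~~((φ -> φ) & ψ) = ~0 = 1
ψ & ψ = 3/4 & 3/4 = 3/4
ψ & φ = 3/4 & 1/2 = 1/2
(ψ & ψ) & (ψ & φ) = 3/4 & 1/2 = 1/2
~((ψ & ψ) & (ψ & φ)) = ~1/2 = 0
~ψ = ~3/4 = 0
φ -> ~ψ = 1/2 -> 0 = 0
~((ψ & ψ) & (ψ & φ)) | (φ -> ~ψ) = 0 | 0 = 0
~~((φ -> φ) & ψ) | (~((ψ & ψ) & (ψ & φ)) | (φ -> ~ψ)) = 1 | 0 = 1

1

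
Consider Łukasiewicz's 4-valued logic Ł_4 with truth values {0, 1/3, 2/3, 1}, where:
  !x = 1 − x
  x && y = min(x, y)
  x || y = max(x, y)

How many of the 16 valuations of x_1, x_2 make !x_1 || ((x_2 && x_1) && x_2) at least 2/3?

x_1 = 0, x_2 = 0 ↦ 1  ≥
x_1 = 0, x_2 = 1/3 ↦ 1  ≥
x_1 = 0, x_2 = 2/3 ↦ 1  ≥
x_1 = 0, x_2 = 1 ↦ 1  ≥
x_1 = 1/3, x_2 = 0 ↦ 2/3  ≥
x_1 = 1/3, x_2 = 1/3 ↦ 2/3  ≥
x_1 = 1/3, x_2 = 2/3 ↦ 2/3  ≥
x_1 = 1/3, x_2 = 1 ↦ 2/3  ≥
x_1 = 2/3, x_2 = 0 ↦ 1/3  <
x_1 = 2/3, x_2 = 1/3 ↦ 1/3  <
x_1 = 2/3, x_2 = 2/3 ↦ 2/3  ≥
x_1 = 2/3, x_2 = 1 ↦ 2/3  ≥
x_1 = 1, x_2 = 0 ↦ 0  <
x_1 = 1, x_2 = 1/3 ↦ 1/3  <
x_1 = 1, x_2 = 2/3 ↦ 2/3  ≥
x_1 = 1, x_2 = 1 ↦ 1  ≥
So 12 of the 16 assignments meet the threshold.

12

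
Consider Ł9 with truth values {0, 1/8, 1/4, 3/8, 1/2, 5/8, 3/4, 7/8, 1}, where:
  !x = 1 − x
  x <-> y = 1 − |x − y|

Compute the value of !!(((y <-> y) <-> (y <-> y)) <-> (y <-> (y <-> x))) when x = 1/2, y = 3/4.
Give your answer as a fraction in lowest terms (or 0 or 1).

1

y <-> y = 3/4 <-> 3/4 = 1
y <-> y = 3/4 <-> 3/4 = 1
(y <-> y) <-> (y <-> y) = 1 <-> 1 = 1
y <-> x = 3/4 <-> 1/2 = 3/4
y <-> (y <-> x) = 3/4 <-> 3/4 = 1
((y <-> y) <-> (y <-> y)) <-> (y <-> (y <-> x)) = 1 <-> 1 = 1
!(((y <-> y) <-> (y <-> y)) <-> (y <-> (y <-> x))) = !1 = 0
!!(((y <-> y) <-> (y <-> y)) <-> (y <-> (y <-> x))) = !0 = 1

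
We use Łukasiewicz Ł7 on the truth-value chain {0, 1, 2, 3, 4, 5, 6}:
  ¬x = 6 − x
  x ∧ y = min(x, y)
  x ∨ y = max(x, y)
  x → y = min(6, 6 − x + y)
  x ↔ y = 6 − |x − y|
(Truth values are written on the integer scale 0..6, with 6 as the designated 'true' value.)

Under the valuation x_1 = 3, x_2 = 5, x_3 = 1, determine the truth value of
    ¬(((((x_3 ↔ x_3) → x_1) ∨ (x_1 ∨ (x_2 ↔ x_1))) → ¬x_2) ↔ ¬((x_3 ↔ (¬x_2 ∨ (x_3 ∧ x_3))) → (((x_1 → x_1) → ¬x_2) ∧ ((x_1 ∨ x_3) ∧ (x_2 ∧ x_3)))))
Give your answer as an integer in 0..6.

2

x_3 ↔ x_3 = 1 ↔ 1 = 6
(x_3 ↔ x_3) → x_1 = 6 → 3 = 3
x_2 ↔ x_1 = 5 ↔ 3 = 4
x_1 ∨ (x_2 ↔ x_1) = 3 ∨ 4 = 4
((x_3 ↔ x_3) → x_1) ∨ (x_1 ∨ (x_2 ↔ x_1)) = 3 ∨ 4 = 4
¬x_2 = ¬5 = 1
(((x_3 ↔ x_3) → x_1) ∨ (x_1 ∨ (x_2 ↔ x_1))) → ¬x_2 = 4 → 1 = 3
¬x_2 = ¬5 = 1
x_3 ∧ x_3 = 1 ∧ 1 = 1
¬x_2 ∨ (x_3 ∧ x_3) = 1 ∨ 1 = 1
x_3 ↔ (¬x_2 ∨ (x_3 ∧ x_3)) = 1 ↔ 1 = 6
x_1 → x_1 = 3 → 3 = 6
¬x_2 = ¬5 = 1
(x_1 → x_1) → ¬x_2 = 6 → 1 = 1
x_1 ∨ x_3 = 3 ∨ 1 = 3
x_2 ∧ x_3 = 5 ∧ 1 = 1
(x_1 ∨ x_3) ∧ (x_2 ∧ x_3) = 3 ∧ 1 = 1
((x_1 → x_1) → ¬x_2) ∧ ((x_1 ∨ x_3) ∧ (x_2 ∧ x_3)) = 1 ∧ 1 = 1
(x_3 ↔ (¬x_2 ∨ (x_3 ∧ x_3))) → (((x_1 → x_1) → ¬x_2) ∧ ((x_1 ∨ x_3) ∧ (x_2 ∧ x_3))) = 6 → 1 = 1
¬((x_3 ↔ (¬x_2 ∨ (x_3 ∧ x_3))) → (((x_1 → x_1) → ¬x_2) ∧ ((x_1 ∨ x_3) ∧ (x_2 ∧ x_3)))) = ¬1 = 5
((((x_3 ↔ x_3) → x_1) ∨ (x_1 ∨ (x_2 ↔ x_1))) → ¬x_2) ↔ ¬((x_3 ↔ (¬x_2 ∨ (x_3 ∧ x_3))) → (((x_1 → x_1) → ¬x_2) ∧ ((x_1 ∨ x_3) ∧ (x_2 ∧ x_3)))) = 3 ↔ 5 = 4
¬(((((x_3 ↔ x_3) → x_1) ∨ (x_1 ∨ (x_2 ↔ x_1))) → ¬x_2) ↔ ¬((x_3 ↔ (¬x_2 ∨ (x_3 ∧ x_3))) → (((x_1 → x_1) → ¬x_2) ∧ ((x_1 ∨ x_3) ∧ (x_2 ∧ x_3))))) = ¬4 = 2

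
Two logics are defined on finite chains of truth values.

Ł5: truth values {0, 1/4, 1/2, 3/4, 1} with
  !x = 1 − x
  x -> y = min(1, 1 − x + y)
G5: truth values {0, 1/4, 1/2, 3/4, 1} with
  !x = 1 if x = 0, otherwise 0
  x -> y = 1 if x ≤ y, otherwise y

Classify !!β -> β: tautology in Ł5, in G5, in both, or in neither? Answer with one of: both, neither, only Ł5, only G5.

only Ł5

In Ł5: every assignment gives 1 — tautology.
In G5: at β = 1/4 the value is 1/4 — not a tautology.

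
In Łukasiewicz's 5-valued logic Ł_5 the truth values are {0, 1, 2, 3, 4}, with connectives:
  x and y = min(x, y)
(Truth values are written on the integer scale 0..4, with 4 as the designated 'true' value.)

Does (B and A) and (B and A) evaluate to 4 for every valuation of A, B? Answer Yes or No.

Counterexample: take A = 0, B = 0.
B and A = 0 and 0 = 0
(B and A) and (B and A) = 0 and 0 = 0
This gives 0 ≠ 4.

No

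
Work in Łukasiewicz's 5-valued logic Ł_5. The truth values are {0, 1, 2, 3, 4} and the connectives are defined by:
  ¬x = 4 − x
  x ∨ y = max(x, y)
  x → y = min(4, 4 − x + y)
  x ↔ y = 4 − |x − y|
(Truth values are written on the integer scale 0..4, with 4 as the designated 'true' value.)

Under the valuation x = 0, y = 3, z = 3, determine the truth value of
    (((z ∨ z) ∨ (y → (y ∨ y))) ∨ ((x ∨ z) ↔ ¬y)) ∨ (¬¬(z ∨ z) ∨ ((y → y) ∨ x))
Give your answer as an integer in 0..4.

4

z ∨ z = 3 ∨ 3 = 3
y ∨ y = 3 ∨ 3 = 3
y → (y ∨ y) = 3 → 3 = 4
(z ∨ z) ∨ (y → (y ∨ y)) = 3 ∨ 4 = 4
x ∨ z = 0 ∨ 3 = 3
¬y = ¬3 = 1
(x ∨ z) ↔ ¬y = 3 ↔ 1 = 2
((z ∨ z) ∨ (y → (y ∨ y))) ∨ ((x ∨ z) ↔ ¬y) = 4 ∨ 2 = 4
z ∨ z = 3 ∨ 3 = 3
¬(z ∨ z) = ¬3 = 1
¬¬(z ∨ z) = ¬1 = 3
y → y = 3 → 3 = 4
(y → y) ∨ x = 4 ∨ 0 = 4
¬¬(z ∨ z) ∨ ((y → y) ∨ x) = 3 ∨ 4 = 4
(((z ∨ z) ∨ (y → (y ∨ y))) ∨ ((x ∨ z) ↔ ¬y)) ∨ (¬¬(z ∨ z) ∨ ((y → y) ∨ x)) = 4 ∨ 4 = 4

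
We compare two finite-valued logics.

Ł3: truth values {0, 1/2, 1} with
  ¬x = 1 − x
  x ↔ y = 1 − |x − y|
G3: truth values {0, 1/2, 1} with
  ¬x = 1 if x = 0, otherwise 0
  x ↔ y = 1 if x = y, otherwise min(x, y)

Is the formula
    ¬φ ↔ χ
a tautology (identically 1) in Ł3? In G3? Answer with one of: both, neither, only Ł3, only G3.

neither

In Ł3: at φ = 0, χ = 0 the value is 0 — not a tautology.
In G3: at φ = 0, χ = 0 the value is 0 — not a tautology.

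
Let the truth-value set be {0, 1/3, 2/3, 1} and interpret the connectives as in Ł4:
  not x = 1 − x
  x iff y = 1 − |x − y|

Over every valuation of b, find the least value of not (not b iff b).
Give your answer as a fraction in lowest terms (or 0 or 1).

Take b = 1/3:
not b = not 1/3 = 2/3
not b iff b = 2/3 iff 1/3 = 2/3
not (not b iff b) = not 2/3 = 1/3
No assignment yields a value below 1/3, so this is the minimum.

1/3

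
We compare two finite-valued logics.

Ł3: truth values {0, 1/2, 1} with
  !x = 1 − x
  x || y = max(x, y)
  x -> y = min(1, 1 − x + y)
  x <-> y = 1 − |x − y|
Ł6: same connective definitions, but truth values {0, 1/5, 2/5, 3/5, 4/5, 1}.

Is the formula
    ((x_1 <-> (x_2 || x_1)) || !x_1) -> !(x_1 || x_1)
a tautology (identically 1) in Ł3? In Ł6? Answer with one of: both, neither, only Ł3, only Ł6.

In Ł3: at x_1 = 1/2, x_2 = 0 the value is 1/2 — not a tautology.
In Ł6: at x_1 = 1/5, x_2 = 0 the value is 4/5 — not a tautology.

neither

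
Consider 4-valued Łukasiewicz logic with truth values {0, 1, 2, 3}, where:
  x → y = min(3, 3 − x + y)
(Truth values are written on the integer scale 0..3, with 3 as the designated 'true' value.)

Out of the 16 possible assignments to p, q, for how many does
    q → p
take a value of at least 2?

p = 0, q = 0 ↦ 3  ≥
p = 0, q = 1 ↦ 2  ≥
p = 0, q = 2 ↦ 1  <
p = 0, q = 3 ↦ 0  <
p = 1, q = 0 ↦ 3  ≥
p = 1, q = 1 ↦ 3  ≥
p = 1, q = 2 ↦ 2  ≥
p = 1, q = 3 ↦ 1  <
p = 2, q = 0 ↦ 3  ≥
p = 2, q = 1 ↦ 3  ≥
p = 2, q = 2 ↦ 3  ≥
p = 2, q = 3 ↦ 2  ≥
p = 3, q = 0 ↦ 3  ≥
p = 3, q = 1 ↦ 3  ≥
p = 3, q = 2 ↦ 3  ≥
p = 3, q = 3 ↦ 3  ≥
So 13 of the 16 assignments meet the threshold.

13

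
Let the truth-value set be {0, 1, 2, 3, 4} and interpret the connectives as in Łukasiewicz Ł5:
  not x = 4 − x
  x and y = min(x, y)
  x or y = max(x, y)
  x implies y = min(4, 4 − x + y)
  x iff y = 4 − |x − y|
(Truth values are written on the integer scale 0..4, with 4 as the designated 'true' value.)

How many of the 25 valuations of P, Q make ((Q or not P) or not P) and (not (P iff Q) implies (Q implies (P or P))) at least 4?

6

value 4: 6 assignments (counts)
value 3: 7 assignments
value 2: 7 assignments
value 1: 3 assignments
value 0: 2 assignments
So 6 of the 25 assignments meet the threshold.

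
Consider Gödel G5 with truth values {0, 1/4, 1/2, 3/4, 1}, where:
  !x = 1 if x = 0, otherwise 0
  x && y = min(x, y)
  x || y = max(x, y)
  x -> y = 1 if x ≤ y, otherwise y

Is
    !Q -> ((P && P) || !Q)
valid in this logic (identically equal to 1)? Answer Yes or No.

Yes

At P = 1/2, Q = 1/4, for instance:
!Q = !1/4 = 0
P && P = 1/2 && 1/2 = 1/2
(P && P) || !Q = 1/2 || 0 = 1/2
!Q -> ((P && P) || !Q) = 0 -> 1/2 = 1
and checking the remaining 24 assignments likewise gives ≥ 1 in every case.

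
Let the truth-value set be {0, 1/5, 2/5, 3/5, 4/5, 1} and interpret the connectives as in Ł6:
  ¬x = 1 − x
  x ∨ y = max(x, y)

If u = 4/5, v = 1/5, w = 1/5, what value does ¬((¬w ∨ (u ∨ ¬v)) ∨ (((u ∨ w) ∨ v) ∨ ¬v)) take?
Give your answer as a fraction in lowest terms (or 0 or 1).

1/5

¬w = ¬1/5 = 4/5
¬v = ¬1/5 = 4/5
u ∨ ¬v = 4/5 ∨ 4/5 = 4/5
¬w ∨ (u ∨ ¬v) = 4/5 ∨ 4/5 = 4/5
u ∨ w = 4/5 ∨ 1/5 = 4/5
(u ∨ w) ∨ v = 4/5 ∨ 1/5 = 4/5
¬v = ¬1/5 = 4/5
((u ∨ w) ∨ v) ∨ ¬v = 4/5 ∨ 4/5 = 4/5
(¬w ∨ (u ∨ ¬v)) ∨ (((u ∨ w) ∨ v) ∨ ¬v) = 4/5 ∨ 4/5 = 4/5
¬((¬w ∨ (u ∨ ¬v)) ∨ (((u ∨ w) ∨ v) ∨ ¬v)) = ¬4/5 = 1/5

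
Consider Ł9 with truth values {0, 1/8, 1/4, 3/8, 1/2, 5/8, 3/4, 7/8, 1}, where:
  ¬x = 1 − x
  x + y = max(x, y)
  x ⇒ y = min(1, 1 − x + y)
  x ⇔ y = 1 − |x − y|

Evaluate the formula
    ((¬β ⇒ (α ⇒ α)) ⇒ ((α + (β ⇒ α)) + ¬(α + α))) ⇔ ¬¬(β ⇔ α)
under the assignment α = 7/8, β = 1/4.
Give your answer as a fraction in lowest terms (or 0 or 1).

3/8

¬β = ¬1/4 = 3/4
α ⇒ α = 7/8 ⇒ 7/8 = 1
¬β ⇒ (α ⇒ α) = 3/4 ⇒ 1 = 1
β ⇒ α = 1/4 ⇒ 7/8 = 1
α + (β ⇒ α) = 7/8 + 1 = 1
α + α = 7/8 + 7/8 = 7/8
¬(α + α) = ¬7/8 = 1/8
(α + (β ⇒ α)) + ¬(α + α) = 1 + 1/8 = 1
(¬β ⇒ (α ⇒ α)) ⇒ ((α + (β ⇒ α)) + ¬(α + α)) = 1 ⇒ 1 = 1
β ⇔ α = 1/4 ⇔ 7/8 = 3/8
¬(β ⇔ α) = ¬3/8 = 5/8
¬¬(β ⇔ α) = ¬5/8 = 3/8
((¬β ⇒ (α ⇒ α)) ⇒ ((α + (β ⇒ α)) + ¬(α + α))) ⇔ ¬¬(β ⇔ α) = 1 ⇔ 3/8 = 3/8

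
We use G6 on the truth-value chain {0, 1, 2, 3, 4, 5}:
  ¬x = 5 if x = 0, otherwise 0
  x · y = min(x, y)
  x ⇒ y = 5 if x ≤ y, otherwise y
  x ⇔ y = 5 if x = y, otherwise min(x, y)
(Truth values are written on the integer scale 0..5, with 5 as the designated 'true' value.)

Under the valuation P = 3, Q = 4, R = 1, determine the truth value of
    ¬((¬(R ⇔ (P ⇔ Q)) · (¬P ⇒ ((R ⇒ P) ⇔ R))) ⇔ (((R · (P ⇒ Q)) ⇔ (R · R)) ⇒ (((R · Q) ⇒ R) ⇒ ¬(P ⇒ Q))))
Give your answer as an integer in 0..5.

0

P ⇔ Q = 3 ⇔ 4 = 3
R ⇔ (P ⇔ Q) = 1 ⇔ 3 = 1
¬(R ⇔ (P ⇔ Q)) = ¬1 = 0
¬P = ¬3 = 0
R ⇒ P = 1 ⇒ 3 = 5
(R ⇒ P) ⇔ R = 5 ⇔ 1 = 1
¬P ⇒ ((R ⇒ P) ⇔ R) = 0 ⇒ 1 = 5
¬(R ⇔ (P ⇔ Q)) · (¬P ⇒ ((R ⇒ P) ⇔ R)) = 0 · 5 = 0
P ⇒ Q = 3 ⇒ 4 = 5
R · (P ⇒ Q) = 1 · 5 = 1
R · R = 1 · 1 = 1
(R · (P ⇒ Q)) ⇔ (R · R) = 1 ⇔ 1 = 5
R · Q = 1 · 4 = 1
(R · Q) ⇒ R = 1 ⇒ 1 = 5
P ⇒ Q = 3 ⇒ 4 = 5
¬(P ⇒ Q) = ¬5 = 0
((R · Q) ⇒ R) ⇒ ¬(P ⇒ Q) = 5 ⇒ 0 = 0
((R · (P ⇒ Q)) ⇔ (R · R)) ⇒ (((R · Q) ⇒ R) ⇒ ¬(P ⇒ Q)) = 5 ⇒ 0 = 0
(¬(R ⇔ (P ⇔ Q)) · (¬P ⇒ ((R ⇒ P) ⇔ R))) ⇔ (((R · (P ⇒ Q)) ⇔ (R · R)) ⇒ (((R · Q) ⇒ R) ⇒ ¬(P ⇒ Q))) = 0 ⇔ 0 = 5
¬((¬(R ⇔ (P ⇔ Q)) · (¬P ⇒ ((R ⇒ P) ⇔ R))) ⇔ (((R · (P ⇒ Q)) ⇔ (R · R)) ⇒ (((R · Q) ⇒ R) ⇒ ¬(P ⇒ Q)))) = ¬5 = 0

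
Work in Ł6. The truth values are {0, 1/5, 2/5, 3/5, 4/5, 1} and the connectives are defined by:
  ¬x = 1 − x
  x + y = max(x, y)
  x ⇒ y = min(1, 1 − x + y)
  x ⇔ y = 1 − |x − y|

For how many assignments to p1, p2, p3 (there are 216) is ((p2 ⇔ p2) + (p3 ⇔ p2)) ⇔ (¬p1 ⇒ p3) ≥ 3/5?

180

value 1: 126 assignments (counts)
value 4/5: 30 assignments (counts)
value 3/5: 24 assignments (counts)
value 2/5: 18 assignments
value 1/5: 12 assignments
value 0: 6 assignments
So 180 of the 216 assignments meet the threshold.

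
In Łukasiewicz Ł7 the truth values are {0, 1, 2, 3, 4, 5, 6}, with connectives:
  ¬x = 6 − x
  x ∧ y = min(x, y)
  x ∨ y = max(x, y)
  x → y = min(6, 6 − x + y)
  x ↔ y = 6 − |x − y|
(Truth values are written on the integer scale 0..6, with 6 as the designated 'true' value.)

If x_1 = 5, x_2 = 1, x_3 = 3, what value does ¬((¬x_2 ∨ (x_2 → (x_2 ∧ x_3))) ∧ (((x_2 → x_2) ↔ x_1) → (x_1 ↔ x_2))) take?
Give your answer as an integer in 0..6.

3

¬x_2 = ¬1 = 5
x_2 ∧ x_3 = 1 ∧ 3 = 1
x_2 → (x_2 ∧ x_3) = 1 → 1 = 6
¬x_2 ∨ (x_2 → (x_2 ∧ x_3)) = 5 ∨ 6 = 6
x_2 → x_2 = 1 → 1 = 6
(x_2 → x_2) ↔ x_1 = 6 ↔ 5 = 5
x_1 ↔ x_2 = 5 ↔ 1 = 2
((x_2 → x_2) ↔ x_1) → (x_1 ↔ x_2) = 5 → 2 = 3
(¬x_2 ∨ (x_2 → (x_2 ∧ x_3))) ∧ (((x_2 → x_2) ↔ x_1) → (x_1 ↔ x_2)) = 6 ∧ 3 = 3
¬((¬x_2 ∨ (x_2 → (x_2 ∧ x_3))) ∧ (((x_2 → x_2) ↔ x_1) → (x_1 ↔ x_2))) = ¬3 = 3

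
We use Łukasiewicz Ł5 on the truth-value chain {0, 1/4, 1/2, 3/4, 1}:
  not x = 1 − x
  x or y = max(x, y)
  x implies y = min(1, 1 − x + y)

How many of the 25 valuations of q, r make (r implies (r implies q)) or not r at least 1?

value 1: 19 assignments (counts)
value 3/4: 2 assignments
value 1/2: 2 assignments
value 1/4: 1 assignment
value 0: 1 assignment
So 19 of the 25 assignments meet the threshold.

19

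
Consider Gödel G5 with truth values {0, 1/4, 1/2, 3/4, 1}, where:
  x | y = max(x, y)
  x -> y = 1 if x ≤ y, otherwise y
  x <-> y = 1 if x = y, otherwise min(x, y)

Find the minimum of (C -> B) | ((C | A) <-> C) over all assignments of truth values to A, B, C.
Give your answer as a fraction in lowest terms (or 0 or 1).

1/4

Take A = 1/2, B = 0, C = 1/4:
C -> B = 1/4 -> 0 = 0
C | A = 1/4 | 1/2 = 1/2
(C | A) <-> C = 1/2 <-> 1/4 = 1/4
(C -> B) | ((C | A) <-> C) = 0 | 1/4 = 1/4
No assignment yields a value below 1/4, so this is the minimum.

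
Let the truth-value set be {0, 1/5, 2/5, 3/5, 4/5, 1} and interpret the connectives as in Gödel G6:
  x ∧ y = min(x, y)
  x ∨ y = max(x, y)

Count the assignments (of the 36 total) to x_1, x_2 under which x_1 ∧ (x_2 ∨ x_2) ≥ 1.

1

value 1: 1 assignment (counts)
value 4/5: 3 assignments
value 3/5: 5 assignments
value 2/5: 7 assignments
value 1/5: 9 assignments
value 0: 11 assignments
So 1 of the 36 assignments meets the threshold.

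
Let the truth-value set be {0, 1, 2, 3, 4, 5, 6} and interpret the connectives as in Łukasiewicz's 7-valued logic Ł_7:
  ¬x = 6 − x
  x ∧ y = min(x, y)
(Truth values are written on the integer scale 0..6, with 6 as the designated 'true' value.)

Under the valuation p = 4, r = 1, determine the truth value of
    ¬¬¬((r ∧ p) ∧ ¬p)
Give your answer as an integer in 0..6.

5

r ∧ p = 1 ∧ 4 = 1
¬p = ¬4 = 2
(r ∧ p) ∧ ¬p = 1 ∧ 2 = 1
¬((r ∧ p) ∧ ¬p) = ¬1 = 5
¬¬((r ∧ p) ∧ ¬p) = ¬5 = 1
¬¬¬((r ∧ p) ∧ ¬p) = ¬1 = 5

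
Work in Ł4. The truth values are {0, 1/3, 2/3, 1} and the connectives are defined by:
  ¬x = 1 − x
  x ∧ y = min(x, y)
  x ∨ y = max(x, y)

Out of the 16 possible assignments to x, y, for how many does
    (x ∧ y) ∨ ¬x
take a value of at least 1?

5

x = 0, y = 0 ↦ 1  ≥
x = 0, y = 1/3 ↦ 1  ≥
x = 0, y = 2/3 ↦ 1  ≥
x = 0, y = 1 ↦ 1  ≥
x = 1/3, y = 0 ↦ 2/3  <
x = 1/3, y = 1/3 ↦ 2/3  <
x = 1/3, y = 2/3 ↦ 2/3  <
x = 1/3, y = 1 ↦ 2/3  <
x = 2/3, y = 0 ↦ 1/3  <
x = 2/3, y = 1/3 ↦ 1/3  <
x = 2/3, y = 2/3 ↦ 2/3  <
x = 2/3, y = 1 ↦ 2/3  <
x = 1, y = 0 ↦ 0  <
x = 1, y = 1/3 ↦ 1/3  <
x = 1, y = 2/3 ↦ 2/3  <
x = 1, y = 1 ↦ 1  ≥
So 5 of the 16 assignments meet the threshold.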